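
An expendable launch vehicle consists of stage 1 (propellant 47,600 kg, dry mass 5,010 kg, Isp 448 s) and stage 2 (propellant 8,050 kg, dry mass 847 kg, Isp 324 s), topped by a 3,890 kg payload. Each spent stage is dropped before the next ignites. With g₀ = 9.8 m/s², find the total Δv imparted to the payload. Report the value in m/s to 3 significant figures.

Ignition mass of stage 1 = 47,600+5,010 + 8,050+847 + 3,890 = 65,397 kg.
Stage 1: m₀ = 65,397 kg, m_f = 65,397 − 47,600 = 17,797 kg; Δv = 448×9.8×ln(3.675) = 4390.4×1.3014 ≈ 5714 m/s.
Stage 2: m₀ = 12,787 kg, m_f = 12,787 − 8,050 = 4,737 kg; Δv = 324×9.8×ln(2.699) = 3175.2×0.9930 ≈ 3153 m/s.
Total Δv = 5714 + 3153 = 8867 m/s.

Δv ≈ 8870 m/s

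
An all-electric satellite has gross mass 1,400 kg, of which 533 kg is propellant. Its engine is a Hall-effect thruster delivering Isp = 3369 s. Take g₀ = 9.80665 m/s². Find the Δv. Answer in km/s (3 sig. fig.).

Δv ≈ 15.8 km/s

v_e = Isp · g₀ = 3369 × 9.80665 = 33038.6 m/s.
m_f = m₀ − m_prop = 1,400 − 533 = 867 kg.
Rocket equation: Δv = v_e · ln(m₀/m_f) = 33038.6 × ln(1.615) = 33038.6 × 0.4792 ≈ 15831.7 m/s.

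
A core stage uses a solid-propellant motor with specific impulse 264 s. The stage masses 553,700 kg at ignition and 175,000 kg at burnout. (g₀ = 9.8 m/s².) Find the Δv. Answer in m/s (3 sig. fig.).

Δv ≈ 2980 m/s

v_e = Isp · g₀ = 264 × 9.8 = 2587.2 m/s.
Using Δv = v_e ln(m₀/m_f): Δv = v_e · ln(m₀/m_f) = 2587.2 × ln(3.164) = 2587.2 × 1.1518 ≈ 2980.0 m/s.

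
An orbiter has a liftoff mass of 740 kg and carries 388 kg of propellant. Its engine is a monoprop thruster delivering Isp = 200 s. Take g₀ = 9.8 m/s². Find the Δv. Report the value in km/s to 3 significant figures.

Δv ≈ 1.46 km/s

v_e = Isp · g₀ = 200 × 9.8 = 1960.0 m/s.
m_f = m₀ − m_prop = 740 − 388 = 352 kg.
By the Tsiolkovsky rocket equation, Δv = v_e · ln(m₀/m_f) = 1960.0 × ln(2.102) = 1960.0 × 0.7430 ≈ 1456.3 m/s.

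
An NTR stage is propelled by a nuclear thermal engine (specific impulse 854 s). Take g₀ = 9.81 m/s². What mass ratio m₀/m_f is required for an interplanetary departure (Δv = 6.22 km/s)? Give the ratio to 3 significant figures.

v_e = Isp · g₀ = 854 × 9.81 = 8377.7 m/s.
Using Δv = v_e ln(m₀/m_f): m₀/m_f = exp(Δv / v_e) = exp(6220 / 8377.7) = exp(0.7424) = 2.1011.

mass ratio ≈ 2.10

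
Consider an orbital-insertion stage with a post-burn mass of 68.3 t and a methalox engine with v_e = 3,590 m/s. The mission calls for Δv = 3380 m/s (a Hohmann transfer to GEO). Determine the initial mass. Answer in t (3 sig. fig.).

initial mass ≈ 175 t

By the Tsiolkovsky rocket equation, m₀/m_f = exp(Δv / v_e) = exp(3380 / 3590.0) = exp(0.9415) = 2.5638.
m₀ = m_f × 2.5638 = 68.3 × 2.5638 = 175.108 t.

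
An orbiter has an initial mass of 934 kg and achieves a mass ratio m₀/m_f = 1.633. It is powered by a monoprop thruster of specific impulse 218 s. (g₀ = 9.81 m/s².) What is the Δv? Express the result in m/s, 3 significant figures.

v_e = Isp · g₀ = 218 × 9.81 = 2138.6 m/s.
Using Δv = v_e ln(m₀/m_f): Δv = v_e · ln(1.633) = 2138.6 × 0.4904 ≈ 1048.8 m/s.

Δv ≈ 1050 m/s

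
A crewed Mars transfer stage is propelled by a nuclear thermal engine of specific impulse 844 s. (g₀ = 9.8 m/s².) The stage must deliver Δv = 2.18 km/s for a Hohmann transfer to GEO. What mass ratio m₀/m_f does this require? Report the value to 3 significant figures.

mass ratio ≈ 1.30

v_e = Isp · g₀ = 844 × 9.8 = 8271.2 m/s.
Rocket equation: m₀/m_f = exp(Δv / v_e) = exp(2180 / 8271.2) = exp(0.2636) = 1.3016.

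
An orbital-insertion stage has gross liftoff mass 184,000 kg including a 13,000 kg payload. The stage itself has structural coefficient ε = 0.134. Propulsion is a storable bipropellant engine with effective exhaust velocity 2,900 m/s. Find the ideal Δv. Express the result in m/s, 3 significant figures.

Stage wet mass = m₀ − payload = 184,000 − 13,000 = 171,000 kg.
Stage dry mass = ε × stage wet mass = 0.134 × 171,000 = 22,914 kg.
Burnout mass m_f = stage dry + payload = 22,914 + 13,000 = 35,914 kg.
From the ideal rocket equation, Δv = v_e · ln(184,000/35,914) = 2900.0 × ln(5.123) = 2900.0 × 1.6338 ≈ 4738 m/s.

Δv ≈ 4740 m/s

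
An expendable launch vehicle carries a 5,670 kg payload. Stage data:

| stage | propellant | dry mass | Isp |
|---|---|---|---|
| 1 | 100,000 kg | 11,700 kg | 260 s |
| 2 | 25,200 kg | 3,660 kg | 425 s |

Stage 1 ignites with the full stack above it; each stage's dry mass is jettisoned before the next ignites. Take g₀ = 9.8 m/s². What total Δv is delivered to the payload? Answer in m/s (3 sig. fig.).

Δv ≈ 8380 m/s

Ignition mass of stage 1 = 100,000+11,700 + 25,200+3,660 + 5,670 = 146,230 kg.
Stage 1: m₀ = 146,230 kg, m_f = 146,230 − 100,000 = 46,230 kg; Δv = 260×9.8×ln(3.163) = 2548.0×1.1516 ≈ 2934 m/s.
Stage 2: m₀ = 34,530 kg, m_f = 34,530 − 25,200 = 9,330 kg; Δv = 425×9.8×ln(3.701) = 4165.0×1.3086 ≈ 5450 m/s.
Total Δv = 2934 + 5450 = 8384 m/s.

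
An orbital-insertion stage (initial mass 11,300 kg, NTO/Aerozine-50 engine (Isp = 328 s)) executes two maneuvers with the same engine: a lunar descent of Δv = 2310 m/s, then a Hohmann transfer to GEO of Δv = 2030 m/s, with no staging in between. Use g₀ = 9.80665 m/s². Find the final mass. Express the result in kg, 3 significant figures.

final mass ≈ 2930 kg

v_e = Isp · g₀ = 328 × 9.80665 = 3216.6 m/s.
After the first burn: m = 11300 × exp(−2310/3216.6) = 11300 × 0.48765 = 5,510.45 kg.
After the second burn: m = 5,510.45 × exp(−2030/3216.6) = 5,510.45 × 0.53200 = 2,931.56 kg.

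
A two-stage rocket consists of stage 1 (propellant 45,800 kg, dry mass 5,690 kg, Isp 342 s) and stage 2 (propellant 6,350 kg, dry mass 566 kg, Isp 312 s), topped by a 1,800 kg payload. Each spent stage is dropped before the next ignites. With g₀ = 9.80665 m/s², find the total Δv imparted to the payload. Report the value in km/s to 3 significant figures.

Δv ≈ 8.79 km/s

Ignition mass of stage 1 = 45,800+5,690 + 6,350+566 + 1,800 = 60,206 kg.
Stage 1: m₀ = 60,206 kg, m_f = 60,206 − 45,800 = 14,406 kg; Δv = 342×9.80665×ln(4.179) = 3353.9×1.4301 ≈ 4796 m/s.
Stage 2: m₀ = 8,716 kg, m_f = 8,716 − 6,350 = 2,366 kg; Δv = 312×9.80665×ln(3.684) = 3059.7×1.3040 ≈ 3990 m/s.
Total Δv = 4796 + 3990 = 8786 m/s.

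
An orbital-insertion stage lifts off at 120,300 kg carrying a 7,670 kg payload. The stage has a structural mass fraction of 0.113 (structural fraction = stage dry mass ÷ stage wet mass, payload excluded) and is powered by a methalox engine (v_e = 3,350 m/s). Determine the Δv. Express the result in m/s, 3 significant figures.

Stage wet mass = m₀ − payload = 120,300 − 7,670 = 112,630 kg.
Stage dry mass = ε × stage wet mass = 0.113 × 112,630 = 12,727.2 kg.
Burnout mass m_f = stage dry + payload = 12,727.2 + 7,670 = 20,397.2 kg.
By the Tsiolkovsky rocket equation, Δv = v_e · ln(120,300/20,397.2) = 3350.0 × ln(5.898) = 3350.0 × 1.7746 ≈ 5945 m/s.

Δv ≈ 5940 m/s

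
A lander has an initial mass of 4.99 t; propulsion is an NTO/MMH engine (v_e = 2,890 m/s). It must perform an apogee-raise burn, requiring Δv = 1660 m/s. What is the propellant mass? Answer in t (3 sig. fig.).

m₀/m_f = exp(Δv / v_e) = exp(1660 / 2890.0) = exp(0.5744) = 1.7761.
m_f = 4.99 / 1.7761 = 2.80953 t, so propellant = m₀ − m_f = 4.99 − 2.80953 = 2.18047 t.

propellant mass ≈ 2.18 t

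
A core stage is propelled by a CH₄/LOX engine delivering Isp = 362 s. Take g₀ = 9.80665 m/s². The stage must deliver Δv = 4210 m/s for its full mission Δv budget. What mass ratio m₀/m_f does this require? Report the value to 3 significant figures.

mass ratio ≈ 3.27

v_e = Isp · g₀ = 362 × 9.80665 = 3550.0 m/s.
m₀/m_f = exp(Δv / v_e) = exp(4210 / 3550.0) = exp(1.1859) = 3.2737.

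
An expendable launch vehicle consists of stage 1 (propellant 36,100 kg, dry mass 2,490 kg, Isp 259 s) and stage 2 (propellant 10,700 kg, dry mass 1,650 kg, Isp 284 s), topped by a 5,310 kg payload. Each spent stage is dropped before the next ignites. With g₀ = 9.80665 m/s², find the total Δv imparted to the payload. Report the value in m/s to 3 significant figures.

Ignition mass of stage 1 = 36,100+2,490 + 10,700+1,650 + 5,310 = 56,250 kg.
Stage 1: m₀ = 56,250 kg, m_f = 56,250 − 36,100 = 20,150 kg; Δv = 259×9.80665×ln(2.792) = 2539.9×1.0266 ≈ 2607 m/s.
Stage 2: m₀ = 17,660 kg, m_f = 17,660 − 10,700 = 6,960 kg; Δv = 284×9.80665×ln(2.537) = 2785.1×0.9311 ≈ 2593 m/s.
Total Δv = 2607 + 2593 = 5200 m/s.

Δv ≈ 5200 m/s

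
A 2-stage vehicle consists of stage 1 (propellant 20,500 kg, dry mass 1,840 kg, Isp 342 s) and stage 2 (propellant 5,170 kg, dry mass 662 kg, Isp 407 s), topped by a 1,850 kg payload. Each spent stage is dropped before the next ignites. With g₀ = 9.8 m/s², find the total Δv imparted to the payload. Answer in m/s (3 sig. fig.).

Δv ≈ 8310 m/s

Ignition mass of stage 1 = 20,500+1,840 + 5,170+662 + 1,850 = 30,022 kg.
Stage 1: m₀ = 30,022 kg, m_f = 30,022 − 20,500 = 9,522 kg; Δv = 342×9.8×ln(3.153) = 3351.6×1.1483 ≈ 3849 m/s.
Stage 2: m₀ = 7,682 kg, m_f = 7,682 − 5,170 = 2,512 kg; Δv = 407×9.8×ln(3.058) = 3988.6×1.1178 ≈ 4458 m/s.
Total Δv = 3849 + 4458 = 8307 m/s.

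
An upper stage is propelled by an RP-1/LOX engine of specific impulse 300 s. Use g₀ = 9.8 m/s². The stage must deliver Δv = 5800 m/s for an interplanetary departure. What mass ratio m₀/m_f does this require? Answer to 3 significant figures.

mass ratio ≈ 7.19

v_e = Isp · g₀ = 300 × 9.8 = 2940.0 m/s.
m₀/m_f = exp(Δv / v_e) = exp(5800 / 2940.0) = exp(1.9728) = 7.1907.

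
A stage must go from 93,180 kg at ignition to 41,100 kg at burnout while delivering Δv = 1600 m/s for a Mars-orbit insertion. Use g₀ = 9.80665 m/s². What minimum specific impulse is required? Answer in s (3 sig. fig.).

ln(m₀/m_f) = ln(93180/41100) = ln(2.267) = 0.8185.
Using Δv = v_e ln(m₀/m_f): v_e = Δv / ln(m₀/m_f) = 1600 / 0.8185 = 1954.7 m/s.
Isp = v_e / g₀ = 1954.7 / 9.80665 = 199.3 s.

Isp ≈ 199 s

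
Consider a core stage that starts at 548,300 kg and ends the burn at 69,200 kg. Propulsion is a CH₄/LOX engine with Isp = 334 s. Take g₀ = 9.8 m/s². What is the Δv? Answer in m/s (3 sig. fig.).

Δv ≈ 6770 m/s

v_e = Isp · g₀ = 334 × 9.8 = 3273.2 m/s.
By the Tsiolkovsky rocket equation, Δv = v_e · ln(m₀/m_f) = 3273.2 × ln(7.923) = 3273.2 × 2.0698 ≈ 6774.9 m/s.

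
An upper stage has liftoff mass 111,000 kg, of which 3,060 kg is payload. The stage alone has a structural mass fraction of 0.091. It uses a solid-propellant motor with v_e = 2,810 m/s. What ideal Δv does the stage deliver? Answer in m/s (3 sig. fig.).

Δv ≈ 6050 m/s

Stage wet mass = m₀ − payload = 111,000 − 3,060 = 107,940 kg.
Stage dry mass = ε × stage wet mass = 0.091 × 107,940 = 9,822.54 kg.
Burnout mass m_f = stage dry + payload = 9,822.54 + 3,060 = 12,882.54 kg.
Δv = v_e · ln(111,000/12,882.54) = 2810.0 × ln(8.616) = 2810.0 × 2.1537 ≈ 6052 m/s.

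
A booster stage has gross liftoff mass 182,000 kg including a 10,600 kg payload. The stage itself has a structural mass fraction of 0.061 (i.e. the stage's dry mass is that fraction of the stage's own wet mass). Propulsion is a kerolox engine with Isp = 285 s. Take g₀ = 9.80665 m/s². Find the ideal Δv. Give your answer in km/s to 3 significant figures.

Stage wet mass = m₀ − payload = 182,000 − 10,600 = 171,400 kg.
Stage dry mass = ε × stage wet mass = 0.061 × 171,400 = 10,455.4 kg.
Burnout mass m_f = stage dry + payload = 10,455.4 + 10,600 = 21,055.4 kg.
v_e = Isp · g₀ = 285 × 9.80665 = 2794.9 m/s.
Rocket equation: Δv = v_e · ln(182,000/21,055.4) = 2794.9 × ln(8.644) = 2794.9 × 2.1568 ≈ 6028 m/s.

Δv ≈ 6.03 km/s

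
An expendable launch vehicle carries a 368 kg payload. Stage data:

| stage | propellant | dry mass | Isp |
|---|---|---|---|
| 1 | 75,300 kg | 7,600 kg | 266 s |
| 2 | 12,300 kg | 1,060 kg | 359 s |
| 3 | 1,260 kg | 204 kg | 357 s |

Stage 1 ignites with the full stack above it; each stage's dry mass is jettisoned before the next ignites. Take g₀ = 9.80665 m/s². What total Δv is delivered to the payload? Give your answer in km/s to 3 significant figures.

Ignition mass of stage 1 = 75,300+7,600 + 12,300+1,060 + 1,260+204 + 368 = 98,092 kg.
Stage 1: m₀ = 98,092 kg, m_f = 98,092 − 75,300 = 22,792 kg; Δv = 266×9.80665×ln(4.304) = 2608.6×1.4595 ≈ 3807 m/s.
Stage 2: m₀ = 15,192 kg, m_f = 15,192 − 12,300 = 2,892 kg; Δv = 359×9.80665×ln(5.253) = 3520.6×1.6588 ≈ 5840 m/s.
Stage 3: m₀ = 1,832 kg, m_f = 1,832 − 1,260 = 572 kg; Δv = 357×9.80665×ln(3.203) = 3501.0×1.1640 ≈ 4075 m/s.
Total Δv = 3807 + 5840 + 4075 = 13722 m/s.

Δv ≈ 13.7 km/s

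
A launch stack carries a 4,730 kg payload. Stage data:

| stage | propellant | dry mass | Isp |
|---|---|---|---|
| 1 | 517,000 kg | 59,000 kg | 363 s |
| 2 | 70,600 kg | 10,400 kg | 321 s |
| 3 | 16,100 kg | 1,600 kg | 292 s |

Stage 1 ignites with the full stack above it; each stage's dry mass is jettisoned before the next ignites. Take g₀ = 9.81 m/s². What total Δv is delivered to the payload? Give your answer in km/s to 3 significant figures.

Δv ≈ 12.3 km/s

Ignition mass of stage 1 = 517,000+59,000 + 70,600+10,400 + 16,100+1,600 + 4,730 = 679,430 kg.
Stage 1: m₀ = 679,430 kg, m_f = 679,430 − 517,000 = 162,430 kg; Δv = 363×9.81×ln(4.183) = 3561.0×1.4310 ≈ 5096 m/s.
Stage 2: m₀ = 103,430 kg, m_f = 103,430 − 70,600 = 32,830 kg; Δv = 321×9.81×ln(3.15) = 3149.0×1.1476 ≈ 3614 m/s.
Stage 3: m₀ = 22,430 kg, m_f = 22,430 − 16,100 = 6,330 kg; Δv = 292×9.81×ln(3.543) = 2864.5×1.2651 ≈ 3624 m/s.
Total Δv = 5096 + 3614 + 3624 = 12334 m/s.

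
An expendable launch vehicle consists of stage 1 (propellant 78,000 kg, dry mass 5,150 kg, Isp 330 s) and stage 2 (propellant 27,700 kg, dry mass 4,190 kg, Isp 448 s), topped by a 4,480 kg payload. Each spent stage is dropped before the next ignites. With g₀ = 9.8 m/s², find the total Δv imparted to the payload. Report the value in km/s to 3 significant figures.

Ignition mass of stage 1 = 78,000+5,150 + 27,700+4,190 + 4,480 = 119,520 kg.
Stage 1: m₀ = 119,520 kg, m_f = 119,520 − 78,000 = 41,520 kg; Δv = 330×9.8×ln(2.879) = 3234.0×1.0573 ≈ 3419 m/s.
Stage 2: m₀ = 36,370 kg, m_f = 36,370 − 27,700 = 8,670 kg; Δv = 448×9.8×ln(4.195) = 4390.4×1.4339 ≈ 6295 m/s.
Total Δv = 3419 + 6295 = 9714 m/s.

Δv ≈ 9.71 km/s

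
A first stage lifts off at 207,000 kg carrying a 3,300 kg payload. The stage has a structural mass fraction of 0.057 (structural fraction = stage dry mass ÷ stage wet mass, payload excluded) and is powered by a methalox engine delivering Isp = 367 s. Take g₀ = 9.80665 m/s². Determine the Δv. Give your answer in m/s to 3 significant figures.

Δv ≈ 9470 m/s

Stage wet mass = m₀ − payload = 207,000 − 3,300 = 203,700 kg.
Stage dry mass = ε × stage wet mass = 0.057 × 203,700 = 11,610.9 kg.
Burnout mass m_f = stage dry + payload = 11,610.9 + 3,300 = 14,910.9 kg.
v_e = Isp · g₀ = 367 × 9.80665 = 3599.0 m/s.
Δv = v_e · ln(207,000/14,910.9) = 3599.0 × ln(13.88) = 3599.0 × 2.6306 ≈ 9468 m/s.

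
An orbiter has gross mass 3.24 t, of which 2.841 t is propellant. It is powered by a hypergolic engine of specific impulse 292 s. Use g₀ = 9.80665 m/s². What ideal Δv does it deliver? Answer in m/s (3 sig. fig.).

v_e = Isp · g₀ = 292 × 9.80665 = 2863.5 m/s.
m_f = m₀ − m_prop = 3.24 − 2.841 = 0.399 t.
Δv = v_e · ln(m₀/m_f) = 2863.5 × ln(8.12) = 2863.5 × 2.0944 ≈ 5997.3 m/s.

Δv ≈ 6000 m/s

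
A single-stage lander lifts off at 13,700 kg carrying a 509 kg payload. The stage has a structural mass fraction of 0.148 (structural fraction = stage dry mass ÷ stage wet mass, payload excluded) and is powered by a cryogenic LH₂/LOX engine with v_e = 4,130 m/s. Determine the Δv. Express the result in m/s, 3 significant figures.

Stage wet mass = m₀ − payload = 13,700 − 509 = 13,191 kg.
Stage dry mass = ε × stage wet mass = 0.148 × 13,191 = 1,952.27 kg.
Burnout mass m_f = stage dry + payload = 1,952.27 + 509 = 2,461.27 kg.
Rocket equation: Δv = v_e · ln(13,700/2,461.27) = 4130.0 × ln(5.566) = 4130.0 × 1.7167 ≈ 7090 m/s.

Δv ≈ 7090 m/s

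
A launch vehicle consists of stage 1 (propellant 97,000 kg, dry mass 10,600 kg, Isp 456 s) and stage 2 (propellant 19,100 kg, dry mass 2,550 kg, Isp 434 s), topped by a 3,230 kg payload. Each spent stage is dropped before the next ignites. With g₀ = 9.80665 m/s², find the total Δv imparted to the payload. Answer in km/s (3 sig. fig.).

Δv ≈ 12.1 km/s

Ignition mass of stage 1 = 97,000+10,600 + 19,100+2,550 + 3,230 = 132,480 kg.
Stage 1: m₀ = 132,480 kg, m_f = 132,480 − 97,000 = 35,480 kg; Δv = 456×9.80665×ln(3.734) = 4471.8×1.3175 ≈ 5891 m/s.
Stage 2: m₀ = 24,880 kg, m_f = 24,880 − 19,100 = 5,780 kg; Δv = 434×9.80665×ln(4.304) = 4256.1×1.4597 ≈ 6212 m/s.
Total Δv = 5891 + 6212 = 12103 m/s.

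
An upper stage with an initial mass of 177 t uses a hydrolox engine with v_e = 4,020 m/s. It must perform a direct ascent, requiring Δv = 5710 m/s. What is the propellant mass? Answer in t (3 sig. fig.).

m₀/m_f = exp(Δv / v_e) = exp(5710 / 4020.0) = exp(1.4204) = 4.1388.
m_f = 177 / 4.1388 = 42.766 t, so propellant = m₀ − m_f = 177 − 42.766 = 134.234 t.

propellant mass ≈ 134 t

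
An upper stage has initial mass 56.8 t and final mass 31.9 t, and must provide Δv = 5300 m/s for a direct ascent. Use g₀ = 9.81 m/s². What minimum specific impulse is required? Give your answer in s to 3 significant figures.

Isp ≈ 936 s

ln(m₀/m_f) = ln(56800/31900) = ln(1.781) = 0.5769.
Using Δv = v_e ln(m₀/m_f): v_e = Δv / ln(m₀/m_f) = 5300 / 0.5769 = 9186.6 m/s.
Isp = v_e / g₀ = 9186.6 / 9.81 = 936.4 s.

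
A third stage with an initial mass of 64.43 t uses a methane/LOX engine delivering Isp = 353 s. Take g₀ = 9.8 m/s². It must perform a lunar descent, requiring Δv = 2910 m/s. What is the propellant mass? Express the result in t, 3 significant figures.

propellant mass ≈ 36.6 t

v_e = Isp · g₀ = 353 × 9.8 = 3459.4 m/s.
By the Tsiolkovsky rocket equation, m₀/m_f = exp(Δv / v_e) = exp(2910 / 3459.4) = exp(0.8412) = 2.3191.
m_f = 64.43 / 2.3191 = 27.7823 t, so propellant = m₀ − m_f = 64.43 − 27.7823 = 36.6477 t.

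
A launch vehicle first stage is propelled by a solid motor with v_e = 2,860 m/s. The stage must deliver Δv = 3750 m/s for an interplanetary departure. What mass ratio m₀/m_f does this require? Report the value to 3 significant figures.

mass ratio ≈ 3.71

Using Δv = v_e ln(m₀/m_f): m₀/m_f = exp(Δv / v_e) = exp(3750 / 2860.0) = exp(1.3112) = 3.7106.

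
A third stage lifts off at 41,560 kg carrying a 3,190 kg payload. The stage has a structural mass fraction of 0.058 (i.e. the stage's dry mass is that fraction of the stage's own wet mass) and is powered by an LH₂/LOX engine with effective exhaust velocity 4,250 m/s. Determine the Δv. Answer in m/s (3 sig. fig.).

Δv ≈ 8660 m/s

Stage wet mass = m₀ − payload = 41,560 − 3,190 = 38,370 kg.
Stage dry mass = ε × stage wet mass = 0.058 × 38,370 = 2,225.46 kg.
Burnout mass m_f = stage dry + payload = 2,225.46 + 3,190 = 5,415.46 kg.
Δv = v_e · ln(41,560/5,415.46) = 4250.0 × ln(7.674) = 4250.0 × 2.0379 ≈ 8661 m/s.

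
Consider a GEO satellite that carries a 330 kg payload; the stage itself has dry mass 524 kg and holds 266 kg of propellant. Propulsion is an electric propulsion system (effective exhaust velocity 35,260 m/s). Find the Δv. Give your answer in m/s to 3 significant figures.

m₀ = payload + dry + propellant = 330 + 524 + 266 = 1,120 kg.
m_f = payload + dry = 330 + 524 = 854 kg.
By the Tsiolkovsky rocket equation, Δv = v_e · ln(m₀/m_f) = 35260.0 × ln(1.311) = 35260.0 × 0.2712 ≈ 9560.8 m/s.

Δv ≈ 9560 m/s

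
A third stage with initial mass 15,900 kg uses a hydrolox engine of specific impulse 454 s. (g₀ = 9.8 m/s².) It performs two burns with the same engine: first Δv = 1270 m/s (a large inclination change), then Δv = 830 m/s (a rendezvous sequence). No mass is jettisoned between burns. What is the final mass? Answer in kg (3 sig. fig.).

v_e = Isp · g₀ = 454 × 9.8 = 4449.2 m/s.
After the first burn: m = 15900 × exp(−1270/4449.2) = 15900 × 0.75168 = 11,951.7 kg.
After the second burn: m = 11,951.7 × exp(−830/4449.2) = 11,951.7 × 0.82982 = 9,917.76 kg.

final mass ≈ 9920 kg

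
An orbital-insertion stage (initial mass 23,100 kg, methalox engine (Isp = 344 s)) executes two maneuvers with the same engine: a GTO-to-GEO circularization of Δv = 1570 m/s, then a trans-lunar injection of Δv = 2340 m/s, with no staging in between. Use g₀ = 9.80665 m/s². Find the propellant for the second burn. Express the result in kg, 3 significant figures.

propellant for the second burn ≈ 7260 kg

v_e = Isp · g₀ = 344 × 9.80665 = 3373.5 m/s.
After the first burn: m = 23100 × exp(−1570/3373.5) = 23100 × 0.62789 = 14,504.3 kg.
After the second burn: m = 14,504.3 × exp(−2340/3373.5) = 14,504.3 × 0.49975 = 7,248.52 kg.
Second-burn propellant = 14,504.3 − 7,248.52 = 7,255.78 kg.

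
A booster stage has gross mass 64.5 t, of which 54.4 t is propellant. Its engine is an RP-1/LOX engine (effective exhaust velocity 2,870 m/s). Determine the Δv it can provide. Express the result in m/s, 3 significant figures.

Δv ≈ 5320 m/s

m_f = m₀ − m_prop = 64.5 − 54.4 = 10.1 t.
Δv = v_e · ln(m₀/m_f) = 2870.0 × ln(6.386) = 2870.0 × 1.8541 ≈ 5321.4 m/s.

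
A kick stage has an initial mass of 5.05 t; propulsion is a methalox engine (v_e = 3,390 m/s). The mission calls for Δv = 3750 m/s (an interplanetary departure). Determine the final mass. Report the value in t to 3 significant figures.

final mass ≈ 1.67 t

By the Tsiolkovsky rocket equation, m₀/m_f = exp(Δv / v_e) = exp(3750 / 3390.0) = exp(1.1062) = 3.0228.
m_f = m₀ / 3.0228 = 5.05 / 3.0228 = 1.67064 t.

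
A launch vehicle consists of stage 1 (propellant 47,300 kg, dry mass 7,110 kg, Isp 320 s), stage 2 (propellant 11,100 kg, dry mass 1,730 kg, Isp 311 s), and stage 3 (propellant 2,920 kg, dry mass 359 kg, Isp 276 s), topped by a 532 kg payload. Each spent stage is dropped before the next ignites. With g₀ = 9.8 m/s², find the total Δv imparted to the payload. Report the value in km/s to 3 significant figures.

Δv ≈ 10.7 km/s

Ignition mass of stage 1 = 47,300+7,110 + 11,100+1,730 + 2,920+359 + 532 = 71,051 kg.
Stage 1: m₀ = 71,051 kg, m_f = 71,051 − 47,300 = 23,751 kg; Δv = 320×9.8×ln(2.991) = 3136.0×1.0958 ≈ 3436 m/s.
Stage 2: m₀ = 16,641 kg, m_f = 16,641 − 11,100 = 5,541 kg; Δv = 311×9.8×ln(3.003) = 3047.8×1.0997 ≈ 3352 m/s.
Stage 3: m₀ = 3,811 kg, m_f = 3,811 − 2,920 = 891 kg; Δv = 276×9.8×ln(4.277) = 2704.8×1.4533 ≈ 3931 m/s.
Total Δv = 3436 + 3352 + 3931 = 10719 m/s.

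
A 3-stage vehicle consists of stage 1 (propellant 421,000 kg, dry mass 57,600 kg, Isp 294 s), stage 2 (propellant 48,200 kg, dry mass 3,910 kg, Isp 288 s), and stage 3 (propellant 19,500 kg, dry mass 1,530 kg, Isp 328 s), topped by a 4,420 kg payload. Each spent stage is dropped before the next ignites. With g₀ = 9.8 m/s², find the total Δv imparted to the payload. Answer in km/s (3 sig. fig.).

Ignition mass of stage 1 = 421,000+57,600 + 48,200+3,910 + 19,500+1,530 + 4,420 = 556,160 kg.
Stage 1: m₀ = 556,160 kg, m_f = 556,160 − 421,000 = 135,160 kg; Δv = 294×9.8×ln(4.115) = 2881.2×1.4146 ≈ 4076 m/s.
Stage 2: m₀ = 77,560 kg, m_f = 77,560 − 48,200 = 29,360 kg; Δv = 288×9.8×ln(2.642) = 2822.4×0.9714 ≈ 2742 m/s.
Stage 3: m₀ = 25,450 kg, m_f = 25,450 − 19,500 = 5,950 kg; Δv = 328×9.8×ln(4.277) = 3214.4×1.4533 ≈ 4672 m/s.
Total Δv = 4076 + 2742 + 4672 = 11490 m/s.

Δv ≈ 11.5 km/s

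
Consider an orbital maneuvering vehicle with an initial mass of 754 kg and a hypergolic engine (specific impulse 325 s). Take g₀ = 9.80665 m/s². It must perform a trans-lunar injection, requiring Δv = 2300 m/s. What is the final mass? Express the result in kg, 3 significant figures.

final mass ≈ 366 kg

v_e = Isp · g₀ = 325 × 9.80665 = 3187.2 m/s.
From the ideal rocket equation, m₀/m_f = exp(Δv / v_e) = exp(2300 / 3187.2) = exp(0.7216) = 2.0578.
m_f = m₀ / 2.0578 = 754 / 2.0578 = 366.411 kg.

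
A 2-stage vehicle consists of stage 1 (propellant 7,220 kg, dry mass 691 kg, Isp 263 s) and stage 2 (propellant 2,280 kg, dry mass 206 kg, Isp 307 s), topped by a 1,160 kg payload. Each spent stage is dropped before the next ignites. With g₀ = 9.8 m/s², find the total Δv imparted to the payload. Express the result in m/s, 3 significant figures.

Ignition mass of stage 1 = 7,220+691 + 2,280+206 + 1,160 = 11,557 kg.
Stage 1: m₀ = 11,557 kg, m_f = 11,557 − 7,220 = 4,337 kg; Δv = 263×9.8×ln(2.665) = 2577.4×0.9801 ≈ 2526 m/s.
Stage 2: m₀ = 3,646 kg, m_f = 3,646 − 2,280 = 1,366 kg; Δv = 307×9.8×ln(2.669) = 3008.6×0.9817 ≈ 2954 m/s.
Total Δv = 2526 + 2954 = 5480 m/s.

Δv ≈ 5480 m/s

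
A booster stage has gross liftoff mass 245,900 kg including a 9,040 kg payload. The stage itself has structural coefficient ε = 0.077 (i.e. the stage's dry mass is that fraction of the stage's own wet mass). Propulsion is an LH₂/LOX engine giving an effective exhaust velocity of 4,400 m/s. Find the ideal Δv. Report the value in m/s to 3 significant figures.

Stage wet mass = m₀ − payload = 245,900 − 9,040 = 236,860 kg.
Stage dry mass = ε × stage wet mass = 0.077 × 236,860 = 18,238.2 kg.
Burnout mass m_f = stage dry + payload = 18,238.2 + 9,040 = 27,278.2 kg.
From the ideal rocket equation, Δv = v_e · ln(245,900/27,278.2) = 4400.0 × ln(9.015) = 4400.0 × 2.1988 ≈ 9675 m/s.

Δv ≈ 9670 m/s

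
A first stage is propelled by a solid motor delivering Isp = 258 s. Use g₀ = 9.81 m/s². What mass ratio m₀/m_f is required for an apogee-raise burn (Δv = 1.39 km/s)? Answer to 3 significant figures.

v_e = Isp · g₀ = 258 × 9.81 = 2531.0 m/s.
m₀/m_f = exp(Δv / v_e) = exp(1390 / 2531.0) = exp(0.5492) = 1.7319.

mass ratio ≈ 1.73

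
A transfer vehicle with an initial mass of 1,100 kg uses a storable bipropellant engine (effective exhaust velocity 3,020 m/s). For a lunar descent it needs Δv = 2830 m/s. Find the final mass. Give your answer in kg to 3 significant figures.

Using Δv = v_e ln(m₀/m_f): m₀/m_f = exp(Δv / v_e) = exp(2830 / 3020.0) = exp(0.9371) = 2.5525.
m_f = m₀ / 2.5525 = 1,100 / 2.5525 = 430.95 kg.

final mass ≈ 431 kg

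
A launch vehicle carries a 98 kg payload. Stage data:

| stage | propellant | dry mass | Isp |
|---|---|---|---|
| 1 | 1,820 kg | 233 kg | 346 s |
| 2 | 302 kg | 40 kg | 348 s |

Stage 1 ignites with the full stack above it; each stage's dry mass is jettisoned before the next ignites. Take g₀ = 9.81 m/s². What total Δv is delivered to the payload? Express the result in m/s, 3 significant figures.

Ignition mass of stage 1 = 1,820+233 + 302+40 + 98 = 2,493 kg.
Stage 1: m₀ = 2,493 kg, m_f = 2,493 − 1,820 = 673 kg; Δv = 346×9.81×ln(3.704) = 3394.3×1.3095 ≈ 4445 m/s.
Stage 2: m₀ = 440 kg, m_f = 440 − 302 = 138 kg; Δv = 348×9.81×ln(3.188) = 3413.9×1.1595 ≈ 3958 m/s.
Total Δv = 4445 + 3958 = 8403 m/s.

Δv ≈ 8400 m/s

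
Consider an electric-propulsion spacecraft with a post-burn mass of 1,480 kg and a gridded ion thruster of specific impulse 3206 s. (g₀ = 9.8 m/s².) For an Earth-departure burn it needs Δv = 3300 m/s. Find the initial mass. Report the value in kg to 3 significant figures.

initial mass ≈ 1640 kg

v_e = Isp · g₀ = 3206 × 9.8 = 31418.8 m/s.
Using Δv = v_e ln(m₀/m_f): m₀/m_f = exp(Δv / v_e) = exp(3300 / 31418.8) = exp(0.1050) = 1.1107.
m₀ = m_f × 1.1107 = 1,480 × 1.1107 = 1,643.84 kg.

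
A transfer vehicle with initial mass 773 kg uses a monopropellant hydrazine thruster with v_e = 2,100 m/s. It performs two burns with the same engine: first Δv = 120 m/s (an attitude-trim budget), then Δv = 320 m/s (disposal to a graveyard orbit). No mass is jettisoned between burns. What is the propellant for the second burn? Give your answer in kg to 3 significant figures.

After the first burn: m = 773 × exp(−120/2100.0) = 773 × 0.94446 = 730.068 kg.
After the second burn: m = 730.068 × exp(−320/2100.0) = 730.068 × 0.85866 = 626.88 kg.
Second-burn propellant = 730.068 − 626.88 = 103.188 kg.

propellant for the second burn ≈ 103 kg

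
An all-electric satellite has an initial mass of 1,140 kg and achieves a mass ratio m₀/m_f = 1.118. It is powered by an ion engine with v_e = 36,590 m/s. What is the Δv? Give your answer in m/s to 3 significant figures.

Δv = v_e · ln(1.118) = 36590.0 × 0.1115 ≈ 4081.3 m/s.

Δv ≈ 4080 m/s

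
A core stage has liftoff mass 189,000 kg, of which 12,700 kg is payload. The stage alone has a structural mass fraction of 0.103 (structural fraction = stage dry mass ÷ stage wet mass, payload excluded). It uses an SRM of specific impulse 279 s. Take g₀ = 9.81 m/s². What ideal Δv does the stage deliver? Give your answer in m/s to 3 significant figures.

Δv ≈ 4960 m/s

Stage wet mass = m₀ − payload = 189,000 − 12,700 = 176,300 kg.
Stage dry mass = ε × stage wet mass = 0.103 × 176,300 = 18,158.9 kg.
Burnout mass m_f = stage dry + payload = 18,158.9 + 12,700 = 30,858.9 kg.
v_e = Isp · g₀ = 279 × 9.81 = 2737.0 m/s.
By the Tsiolkovsky rocket equation, Δv = v_e · ln(189,000/30,858.9) = 2737.0 × ln(6.125) = 2737.0 × 1.8123 ≈ 4960 m/s.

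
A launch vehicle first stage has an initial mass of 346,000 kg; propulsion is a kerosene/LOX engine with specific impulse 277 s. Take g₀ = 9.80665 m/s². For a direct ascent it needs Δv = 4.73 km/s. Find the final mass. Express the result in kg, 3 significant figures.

final mass ≈ 60700 kg

v_e = Isp · g₀ = 277 × 9.80665 = 2716.4 m/s.
By the Tsiolkovsky rocket equation, m₀/m_f = exp(Δv / v_e) = exp(4730 / 2716.4) = exp(1.7412) = 5.7045.
m_f = m₀ / 5.7045 = 346,000 / 5.7045 = 60,653.9 kg.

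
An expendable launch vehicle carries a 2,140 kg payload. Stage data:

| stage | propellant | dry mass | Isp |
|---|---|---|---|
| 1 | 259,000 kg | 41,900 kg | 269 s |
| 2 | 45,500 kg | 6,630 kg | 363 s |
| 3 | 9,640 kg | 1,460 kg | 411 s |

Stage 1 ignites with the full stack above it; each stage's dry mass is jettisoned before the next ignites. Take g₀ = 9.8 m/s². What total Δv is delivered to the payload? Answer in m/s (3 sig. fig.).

Ignition mass of stage 1 = 259,000+41,900 + 45,500+6,630 + 9,640+1,460 + 2,140 = 366,270 kg.
Stage 1: m₀ = 366,270 kg, m_f = 366,270 − 259,000 = 107,270 kg; Δv = 269×9.8×ln(3.414) = 2636.2×1.2280 ≈ 3237 m/s.
Stage 2: m₀ = 65,370 kg, m_f = 65,370 − 45,500 = 19,870 kg; Δv = 363×9.8×ln(3.29) = 3557.4×1.1909 ≈ 4236 m/s.
Stage 3: m₀ = 13,240 kg, m_f = 13,240 − 9,640 = 3,600 kg; Δv = 411×9.8×ln(3.678) = 4027.8×1.3023 ≈ 5245 m/s.
Total Δv = 3237 + 4236 + 5245 = 12718 m/s.

Δv ≈ 12700 m/s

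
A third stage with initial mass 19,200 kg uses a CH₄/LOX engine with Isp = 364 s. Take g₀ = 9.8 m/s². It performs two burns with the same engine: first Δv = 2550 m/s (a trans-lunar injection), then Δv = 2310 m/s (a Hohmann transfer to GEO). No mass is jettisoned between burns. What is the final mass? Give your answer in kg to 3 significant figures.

v_e = Isp · g₀ = 364 × 9.8 = 3567.2 m/s.
After the first burn: m = 19200 × exp(−2550/3567.2) = 19200 × 0.48927 = 9,393.98 kg.
After the second burn: m = 9,393.98 × exp(−2310/3567.2) = 9,393.98 × 0.52332 = 4,916.06 kg.

final mass ≈ 4920 kg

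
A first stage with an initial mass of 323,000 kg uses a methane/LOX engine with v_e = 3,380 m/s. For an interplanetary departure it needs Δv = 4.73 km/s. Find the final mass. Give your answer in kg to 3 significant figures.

final mass ≈ 79700 kg

Rocket equation: m₀/m_f = exp(Δv / v_e) = exp(4730 / 3380.0) = exp(1.3994) = 4.0528.
m_f = m₀ / 4.0528 = 323,000 / 4.0528 = 79,698 kg.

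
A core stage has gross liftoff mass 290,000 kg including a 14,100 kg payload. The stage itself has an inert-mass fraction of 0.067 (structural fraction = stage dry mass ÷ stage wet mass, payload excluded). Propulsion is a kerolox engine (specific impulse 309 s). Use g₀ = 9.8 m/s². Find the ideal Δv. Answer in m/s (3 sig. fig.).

Δv ≈ 6620 m/s

Stage wet mass = m₀ − payload = 290,000 − 14,100 = 275,900 kg.
Stage dry mass = ε × stage wet mass = 0.067 × 275,900 = 18,485.3 kg.
Burnout mass m_f = stage dry + payload = 18,485.3 + 14,100 = 32,585.3 kg.
v_e = Isp · g₀ = 309 × 9.8 = 3028.2 m/s.
From the ideal rocket equation, Δv = v_e · ln(290,000/32,585.3) = 3028.2 × ln(8.9) = 3028.2 × 2.1860 ≈ 6620 m/s.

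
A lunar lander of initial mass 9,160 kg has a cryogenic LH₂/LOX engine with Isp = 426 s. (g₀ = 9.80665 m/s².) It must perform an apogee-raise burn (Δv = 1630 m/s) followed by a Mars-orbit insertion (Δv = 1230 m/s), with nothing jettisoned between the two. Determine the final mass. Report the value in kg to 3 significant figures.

v_e = Isp · g₀ = 426 × 9.80665 = 4177.6 m/s.
After the first burn: m = 9160 × exp(−1630/4177.6) = 9160 × 0.67694 = 6,200.77 kg.
After the second burn: m = 6,200.77 × exp(−1230/4177.6) = 6,200.77 × 0.74496 = 4,619.33 kg.

final mass ≈ 4620 kg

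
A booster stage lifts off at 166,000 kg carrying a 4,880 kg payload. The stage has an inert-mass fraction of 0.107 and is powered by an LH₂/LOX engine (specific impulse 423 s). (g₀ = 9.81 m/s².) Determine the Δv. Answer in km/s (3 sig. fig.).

Stage wet mass = m₀ − payload = 166,000 − 4,880 = 161,120 kg.
Stage dry mass = ε × stage wet mass = 0.107 × 161,120 = 17,239.8 kg.
Burnout mass m_f = stage dry + payload = 17,239.8 + 4,880 = 22,119.8 kg.
v_e = Isp · g₀ = 423 × 9.81 = 4149.6 m/s.
Using Δv = v_e ln(m₀/m_f): Δv = v_e · ln(166,000/22,119.8) = 4149.6 × ln(7.505) = 4149.6 × 2.0155 ≈ 8364 m/s.

Δv ≈ 8.36 km/s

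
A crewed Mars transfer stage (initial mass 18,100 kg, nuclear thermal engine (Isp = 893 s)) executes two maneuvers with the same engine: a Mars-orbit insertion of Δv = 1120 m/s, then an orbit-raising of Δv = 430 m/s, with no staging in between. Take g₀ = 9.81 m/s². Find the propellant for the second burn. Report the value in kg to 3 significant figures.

v_e = Isp · g₀ = 893 × 9.81 = 8760.3 m/s.
After the first burn: m = 18100 × exp(−1120/8760.3) = 18100 × 0.87999 = 15,927.8 kg.
After the second burn: m = 15,927.8 × exp(−430/8760.3) = 15,927.8 × 0.95210 = 15,164.9 kg.
Second-burn propellant = 15,927.8 − 15,164.9 = 762.9 kg.

propellant for the second burn ≈ 763 kg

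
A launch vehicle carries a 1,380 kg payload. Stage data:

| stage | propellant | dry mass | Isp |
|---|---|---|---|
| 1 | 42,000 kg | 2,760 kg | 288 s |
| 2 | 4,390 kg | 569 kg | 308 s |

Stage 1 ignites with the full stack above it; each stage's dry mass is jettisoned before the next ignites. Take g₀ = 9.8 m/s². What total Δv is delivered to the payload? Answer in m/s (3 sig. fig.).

Ignition mass of stage 1 = 42,000+2,760 + 4,390+569 + 1,380 = 51,099 kg.
Stage 1: m₀ = 51,099 kg, m_f = 51,099 − 42,000 = 9,099 kg; Δv = 288×9.8×ln(5.616) = 2822.4×1.7256 ≈ 4870 m/s.
Stage 2: m₀ = 6,339 kg, m_f = 6,339 − 4,390 = 1,949 kg; Δv = 308×9.8×ln(3.252) = 3018.4×1.1794 ≈ 3560 m/s.
Total Δv = 4870 + 3560 = 8430 m/s.

Δv ≈ 8430 m/s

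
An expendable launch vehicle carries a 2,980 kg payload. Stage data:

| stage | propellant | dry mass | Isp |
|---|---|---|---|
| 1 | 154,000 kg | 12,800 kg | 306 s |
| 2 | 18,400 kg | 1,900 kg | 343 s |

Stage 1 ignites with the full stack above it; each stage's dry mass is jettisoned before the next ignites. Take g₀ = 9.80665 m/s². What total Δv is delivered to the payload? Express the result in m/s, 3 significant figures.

Δv ≈ 10200 m/s

Ignition mass of stage 1 = 154,000+12,800 + 18,400+1,900 + 2,980 = 190,080 kg.
Stage 1: m₀ = 190,080 kg, m_f = 190,080 − 154,000 = 36,080 kg; Δv = 306×9.80665×ln(5.268) = 3000.8×1.6617 ≈ 4987 m/s.
Stage 2: m₀ = 23,280 kg, m_f = 23,280 − 18,400 = 4,880 kg; Δv = 343×9.80665×ln(4.77) = 3363.7×1.5624 ≈ 5256 m/s.
Total Δv = 4987 + 5256 = 10243 m/s.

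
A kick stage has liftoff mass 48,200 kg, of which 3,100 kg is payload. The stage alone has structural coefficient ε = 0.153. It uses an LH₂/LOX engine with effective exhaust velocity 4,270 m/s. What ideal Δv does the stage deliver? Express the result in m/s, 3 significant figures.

Δv ≈ 6720 m/s

Stage wet mass = m₀ − payload = 48,200 − 3,100 = 45,100 kg.
Stage dry mass = ε × stage wet mass = 0.153 × 45,100 = 6,900.3 kg.
Burnout mass m_f = stage dry + payload = 6,900.3 + 3,100 = 10,000.3 kg.
By the Tsiolkovsky rocket equation, Δv = v_e · ln(48,200/10,000.3) = 4270.0 × ln(4.82) = 4270.0 × 1.5727 ≈ 6716 m/s.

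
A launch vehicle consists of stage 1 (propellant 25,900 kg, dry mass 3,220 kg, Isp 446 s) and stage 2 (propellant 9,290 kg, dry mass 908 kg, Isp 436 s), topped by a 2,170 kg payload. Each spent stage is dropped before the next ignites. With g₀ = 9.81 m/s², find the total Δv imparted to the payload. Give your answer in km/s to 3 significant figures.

Δv ≈ 10.2 km/s

Ignition mass of stage 1 = 25,900+3,220 + 9,290+908 + 2,170 = 41,488 kg.
Stage 1: m₀ = 41,488 kg, m_f = 41,488 − 25,900 = 15,588 kg; Δv = 446×9.81×ln(2.662) = 4375.3×0.9789 ≈ 4283 m/s.
Stage 2: m₀ = 12,368 kg, m_f = 12,368 − 9,290 = 3,078 kg; Δv = 436×9.81×ln(4.018) = 4277.2×1.3908 ≈ 5949 m/s.
Total Δv = 4283 + 5949 = 10232 m/s.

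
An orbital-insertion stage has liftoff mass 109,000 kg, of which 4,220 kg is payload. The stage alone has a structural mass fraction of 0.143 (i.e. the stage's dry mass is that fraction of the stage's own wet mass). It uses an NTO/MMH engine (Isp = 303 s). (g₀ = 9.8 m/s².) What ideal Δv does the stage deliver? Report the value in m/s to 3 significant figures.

Stage wet mass = m₀ − payload = 109,000 − 4,220 = 104,780 kg.
Stage dry mass = ε × stage wet mass = 0.143 × 104,780 = 14,983.5 kg.
Burnout mass m_f = stage dry + payload = 14,983.5 + 4,220 = 19,203.5 kg.
v_e = Isp · g₀ = 303 × 9.8 = 2969.4 m/s.
Using Δv = v_e ln(m₀/m_f): Δv = v_e · ln(109,000/19,203.5) = 2969.4 × ln(5.676) = 2969.4 × 1.7363 ≈ 5156 m/s.

Δv ≈ 5160 m/s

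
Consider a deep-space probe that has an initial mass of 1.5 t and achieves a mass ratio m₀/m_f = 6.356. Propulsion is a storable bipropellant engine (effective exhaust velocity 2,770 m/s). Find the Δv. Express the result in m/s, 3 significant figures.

Δv ≈ 5120 m/s

Rocket equation: Δv = v_e · ln(6.356) = 2770.0 × 1.8494 ≈ 5122.8 m/s.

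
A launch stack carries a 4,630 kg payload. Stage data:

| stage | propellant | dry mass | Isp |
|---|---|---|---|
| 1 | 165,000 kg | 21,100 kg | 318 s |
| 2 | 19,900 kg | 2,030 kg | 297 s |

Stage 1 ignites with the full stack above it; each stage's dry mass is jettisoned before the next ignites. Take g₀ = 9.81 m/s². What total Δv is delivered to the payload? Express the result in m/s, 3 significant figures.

Δv ≈ 8700 m/s

Ignition mass of stage 1 = 165,000+21,100 + 19,900+2,030 + 4,630 = 212,660 kg.
Stage 1: m₀ = 212,660 kg, m_f = 212,660 − 165,000 = 47,660 kg; Δv = 318×9.81×ln(4.462) = 3119.6×1.4956 ≈ 4666 m/s.
Stage 2: m₀ = 26,560 kg, m_f = 26,560 − 19,900 = 6,660 kg; Δv = 297×9.81×ln(3.988) = 2913.6×1.3833 ≈ 4030 m/s.
Total Δv = 4666 + 4030 = 8696 m/s.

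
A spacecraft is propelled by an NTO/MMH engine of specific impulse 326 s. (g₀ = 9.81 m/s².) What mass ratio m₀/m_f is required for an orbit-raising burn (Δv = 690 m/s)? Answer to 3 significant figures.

mass ratio ≈ 1.24

v_e = Isp · g₀ = 326 × 9.81 = 3198.1 m/s.
Rocket equation: m₀/m_f = exp(Δv / v_e) = exp(690 / 3198.1) = exp(0.2158) = 1.2408.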